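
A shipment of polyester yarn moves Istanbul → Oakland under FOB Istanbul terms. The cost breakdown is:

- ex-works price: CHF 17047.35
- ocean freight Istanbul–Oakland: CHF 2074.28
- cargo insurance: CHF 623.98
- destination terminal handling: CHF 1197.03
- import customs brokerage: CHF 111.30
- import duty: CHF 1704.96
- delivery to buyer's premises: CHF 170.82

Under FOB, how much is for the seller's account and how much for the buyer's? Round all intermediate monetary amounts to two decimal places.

FOB: the seller bears costs until goods are on board at the origin port; the buyer bears freight, insurance and all costs thereafter.
Seller's account: goods 17047.35 = 17047.35
Buyer's account: freight 2074.28 + insurance 623.98 + destination terminal 1197.03 + brokerage 111.30 + duty 1704.96 + delivery 170.82 = 5882.37

Seller: CHF 17047.35; buyer: CHF 5882.37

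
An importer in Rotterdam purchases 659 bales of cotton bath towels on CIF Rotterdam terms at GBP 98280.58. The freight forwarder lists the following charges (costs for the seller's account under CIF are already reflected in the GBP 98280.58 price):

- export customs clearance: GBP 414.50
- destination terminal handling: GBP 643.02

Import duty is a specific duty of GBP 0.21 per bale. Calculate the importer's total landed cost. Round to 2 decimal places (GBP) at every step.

CIF: the seller pays costs through ocean freight and marine insurance to the destination port.
Already in the invoice (seller's account under CIF): export clearance — exclude.
The CIF price already equals the CIF value: 98280.58
Import duty = 659 × 0.21 = 138.39
Buyer bears: destination terminal 643.02 + duty 138.39 = 781.41
Landed cost = invoice 98280.58 + 781.41 = 99061.99

Total landed cost: GBP 99061.99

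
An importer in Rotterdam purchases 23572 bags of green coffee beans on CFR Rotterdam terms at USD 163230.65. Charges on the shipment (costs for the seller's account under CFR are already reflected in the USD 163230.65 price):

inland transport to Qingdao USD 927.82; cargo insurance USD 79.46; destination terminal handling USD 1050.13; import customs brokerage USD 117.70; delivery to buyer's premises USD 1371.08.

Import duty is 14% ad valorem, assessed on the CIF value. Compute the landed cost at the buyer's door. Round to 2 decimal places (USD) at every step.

CFR: the seller pays costs through ocean freight to the destination port, but not insurance.
Already in the invoice (seller's account under CFR): inland to port — exclude.
CIF value = CFR price + insurance = 163230.65 + 79.46 = 163310.11
Import duty = 163310.11 × 14% = 22863.42
Buyer bears: insurance 79.46 + destination terminal 1050.13 + brokerage 117.70 + delivery 1371.08 + duty 22863.42 = 25481.79
Landed cost = invoice 163230.65 + 25481.79 = 188712.44

Total landed cost: USD 188712.44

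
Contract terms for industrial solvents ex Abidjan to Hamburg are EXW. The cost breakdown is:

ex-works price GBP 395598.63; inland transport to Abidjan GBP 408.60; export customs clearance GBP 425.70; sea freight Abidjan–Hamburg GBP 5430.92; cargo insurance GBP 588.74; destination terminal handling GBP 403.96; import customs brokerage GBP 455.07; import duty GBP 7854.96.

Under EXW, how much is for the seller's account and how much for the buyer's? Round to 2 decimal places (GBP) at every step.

EXW: the seller makes goods available at their premises; the buyer bears all onward costs.
Seller's account: goods 395598.63 = 395598.63
Buyer's account: inland to port 408.60 + export clearance 425.70 + freight 5430.92 + insurance 588.74 + destination terminal 403.96 + brokerage 455.07 + duty 7854.96 = 15567.95

Seller: GBP 395598.63; buyer: GBP 15567.95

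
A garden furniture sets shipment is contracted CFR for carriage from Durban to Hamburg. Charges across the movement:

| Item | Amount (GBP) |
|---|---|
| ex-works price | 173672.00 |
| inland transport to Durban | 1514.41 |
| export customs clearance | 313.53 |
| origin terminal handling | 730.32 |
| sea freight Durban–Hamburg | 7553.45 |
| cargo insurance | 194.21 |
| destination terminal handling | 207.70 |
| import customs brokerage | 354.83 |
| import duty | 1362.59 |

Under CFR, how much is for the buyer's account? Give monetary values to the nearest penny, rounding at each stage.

Buyer's account: GBP 2119.33

CFR: the seller pays costs through ocean freight to the destination port, but not insurance.
Seller's account: goods 173672.00 + inland to port 1514.41 + export clearance 313.53 + origin terminal 730.32 + freight 7553.45 = 183783.71
Buyer's account: insurance 194.21 + destination terminal 207.70 + brokerage 354.83 + duty 1362.59 = 2119.33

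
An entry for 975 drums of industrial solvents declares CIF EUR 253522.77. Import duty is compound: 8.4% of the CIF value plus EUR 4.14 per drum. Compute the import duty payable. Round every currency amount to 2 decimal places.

Ad valorem component: 253522.77 × 8.4% = 21295.91
Specific component: 975 × 4.14 = 4036.50
Import duty = 21295.91 + 4036.50 = 25332.41

Import duty: EUR 25332.41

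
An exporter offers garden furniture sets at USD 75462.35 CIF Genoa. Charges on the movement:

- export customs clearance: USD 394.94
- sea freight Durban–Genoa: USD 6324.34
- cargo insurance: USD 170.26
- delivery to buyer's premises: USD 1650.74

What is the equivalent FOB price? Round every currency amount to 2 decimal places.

FOB price: USD 68967.75

Not relevant to the conversion: export clearance — on the seller under both CIF and FOB; already in the CIF price and stays in the FOB price. delivery — on the buyer under both terms; not part of either seller's price.
From CIF to FOB, the seller no longer bears: freight, insurance.
FOB price = 75462.35 − 6324.34 − 170.26 = 68967.75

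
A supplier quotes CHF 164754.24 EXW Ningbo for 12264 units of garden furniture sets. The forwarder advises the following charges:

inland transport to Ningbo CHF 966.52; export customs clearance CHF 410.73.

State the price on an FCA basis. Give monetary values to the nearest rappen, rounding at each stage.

FCA price: CHF 166131.49

From EXW to FCA, the seller additionally bears: inland to port, export clearance.
FCA price = 164754.24 + 966.52 + 410.73 = 166131.49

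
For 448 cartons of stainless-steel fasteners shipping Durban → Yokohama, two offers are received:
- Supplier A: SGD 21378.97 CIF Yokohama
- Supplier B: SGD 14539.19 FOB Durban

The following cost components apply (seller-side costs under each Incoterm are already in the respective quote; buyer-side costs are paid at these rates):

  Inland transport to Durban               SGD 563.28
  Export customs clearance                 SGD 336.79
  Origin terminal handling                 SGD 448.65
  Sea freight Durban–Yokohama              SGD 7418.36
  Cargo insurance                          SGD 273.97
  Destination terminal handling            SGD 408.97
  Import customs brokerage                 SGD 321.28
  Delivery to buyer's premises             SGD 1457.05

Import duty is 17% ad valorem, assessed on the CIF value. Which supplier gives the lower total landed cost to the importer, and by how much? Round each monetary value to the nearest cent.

Supplier A is cheaper by SGD 997.49

Supplier A (CIF):
The CIF price already equals the CIF value: 21378.97
Import duty = 21378.97 × 17% = 3634.42
Buyer bears (A): 408.97 + 321.28 + 1457.05 = 2187.30
Landed cost (A) = invoice 21378.97 + 2187.30 + duty 3634.42 = 27200.69
Supplier B (FOB):
CIF value = FOB price + freight + insurance = 14539.19 + 7418.36 + 273.97 = 22231.52
Import duty = 22231.52 × 17% = 3779.36
Buyer bears (B): 7418.36 + 273.97 + 408.97 + 321.28 + 1457.05 = 9879.63
Landed cost (B) = invoice 14539.19 + 9879.63 + duty 3779.36 = 28198.18
Difference = |27200.69 − 28198.18| = 997.49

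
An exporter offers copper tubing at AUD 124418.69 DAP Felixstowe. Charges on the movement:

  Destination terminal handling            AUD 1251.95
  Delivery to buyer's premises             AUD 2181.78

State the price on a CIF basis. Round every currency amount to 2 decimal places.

CIF price: AUD 120984.96

From DAP to CIF, the seller no longer bears: destination terminal, delivery.
CIF price = 124418.69 − 1251.95 − 2181.78 = 120984.96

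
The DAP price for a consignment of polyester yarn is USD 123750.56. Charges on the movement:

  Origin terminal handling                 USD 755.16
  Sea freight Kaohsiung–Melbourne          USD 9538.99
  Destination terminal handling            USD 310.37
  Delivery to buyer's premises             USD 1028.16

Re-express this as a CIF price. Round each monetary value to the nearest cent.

CIF price: USD 122412.03

Not relevant to the conversion: freight, origin terminal — on the seller under both DAP and CIF; already in the DAP price and stays in the CIF price.
From DAP to CIF, the seller no longer bears: destination terminal, delivery.
CIF price = 123750.56 − 310.37 − 1028.16 = 122412.03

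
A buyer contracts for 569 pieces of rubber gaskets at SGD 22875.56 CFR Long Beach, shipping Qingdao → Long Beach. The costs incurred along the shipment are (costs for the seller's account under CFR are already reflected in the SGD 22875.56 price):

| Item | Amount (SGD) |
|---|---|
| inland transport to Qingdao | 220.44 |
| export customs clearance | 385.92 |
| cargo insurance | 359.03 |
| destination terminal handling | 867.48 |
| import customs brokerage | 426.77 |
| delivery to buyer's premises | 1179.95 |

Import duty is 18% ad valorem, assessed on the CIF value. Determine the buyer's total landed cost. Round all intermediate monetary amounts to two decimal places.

Total landed cost: SGD 29891.02

CFR: the seller pays costs through ocean freight to the destination port, but not insurance.
Already in the invoice (seller's account under CFR): inland to port, export clearance — exclude.
CIF value = CFR price + insurance = 22875.56 + 359.03 = 23234.59
Import duty = 23234.59 × 18% = 4182.23
Buyer bears: insurance 359.03 + destination terminal 867.48 + brokerage 426.77 + delivery 1179.95 + duty 4182.23 = 7015.46
Landed cost = invoice 22875.56 + 7015.46 = 29891.02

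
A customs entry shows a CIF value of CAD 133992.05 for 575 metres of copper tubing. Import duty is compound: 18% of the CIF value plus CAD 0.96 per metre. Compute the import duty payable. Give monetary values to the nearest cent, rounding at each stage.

Import duty: CAD 24670.57

Ad valorem component: 133992.05 × 18% = 24118.57
Specific component: 575 × 0.96 = 552.00
Import duty = 24118.57 + 552.00 = 24670.57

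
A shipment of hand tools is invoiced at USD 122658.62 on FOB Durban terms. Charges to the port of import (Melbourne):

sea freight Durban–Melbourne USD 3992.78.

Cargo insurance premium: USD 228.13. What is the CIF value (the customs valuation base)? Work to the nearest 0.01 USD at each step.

CIF = FOB price + freight + insurance
CIF = 122658.62 + 3992.78 + 228.13 = 126879.53

CIF value: USD 126879.53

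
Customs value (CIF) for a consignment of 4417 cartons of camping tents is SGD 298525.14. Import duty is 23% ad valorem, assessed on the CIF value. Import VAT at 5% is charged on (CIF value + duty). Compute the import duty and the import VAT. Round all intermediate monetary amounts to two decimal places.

Import duty = 298525.14 × 23% = 68660.78
VAT base = CIF + duty = 298525.14 + 68660.78 = 367185.92
Import VAT = 367185.92 × 5% = 18359.30

Import duty: SGD 68660.78; import VAT: SGD 18359.30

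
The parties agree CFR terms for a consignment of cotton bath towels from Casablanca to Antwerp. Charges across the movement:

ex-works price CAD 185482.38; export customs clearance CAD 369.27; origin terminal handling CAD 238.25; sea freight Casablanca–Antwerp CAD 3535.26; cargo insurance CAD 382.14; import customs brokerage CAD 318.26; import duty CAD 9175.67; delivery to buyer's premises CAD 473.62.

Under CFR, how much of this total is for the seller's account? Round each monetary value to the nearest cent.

CFR: the seller pays costs through ocean freight to the destination port, but not insurance.
Seller's account: goods 185482.38 + export clearance 369.27 + origin terminal 238.25 + freight 3535.26 = 189625.16
Buyer's account: insurance 382.14 + brokerage 318.26 + duty 9175.67 + delivery 473.62 = 10349.69

Seller's account: CAD 189625.16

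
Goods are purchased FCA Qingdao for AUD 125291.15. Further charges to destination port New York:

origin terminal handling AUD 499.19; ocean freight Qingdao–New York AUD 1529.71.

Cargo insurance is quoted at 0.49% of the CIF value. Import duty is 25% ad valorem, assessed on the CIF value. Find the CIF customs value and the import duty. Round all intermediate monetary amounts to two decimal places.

CIF value: AUD 127946.99; import duty: AUD 31986.75

Let C be the CIF value. C = FCA price + pre-shipment costs + freight + 0.49% × C
C − 0.49% × C = 125291.15 + 499.19 + 1529.71
0.9951 × C = 127320.05
C = 127320.05 / 0.9951 = 127946.99
Insurance premium = 0.49% × 127946.99 = 626.94
Import duty = 127946.99 × 25% = 31986.75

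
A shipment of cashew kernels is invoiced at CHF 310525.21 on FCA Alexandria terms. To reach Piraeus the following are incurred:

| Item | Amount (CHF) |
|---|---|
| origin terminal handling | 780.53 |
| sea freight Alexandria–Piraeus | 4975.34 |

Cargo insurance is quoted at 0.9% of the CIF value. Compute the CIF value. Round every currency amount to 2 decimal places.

Let C be the CIF value. C = FCA price + pre-shipment costs + freight + 0.9% × C
C − 0.9% × C = 310525.21 + 780.53 + 4975.34
0.991 × C = 316281.08
C = 316281.08 / 0.991 = 319153.46
Insurance premium = 0.9% × 319153.46 = 2872.38

CIF value: CHF 319153.46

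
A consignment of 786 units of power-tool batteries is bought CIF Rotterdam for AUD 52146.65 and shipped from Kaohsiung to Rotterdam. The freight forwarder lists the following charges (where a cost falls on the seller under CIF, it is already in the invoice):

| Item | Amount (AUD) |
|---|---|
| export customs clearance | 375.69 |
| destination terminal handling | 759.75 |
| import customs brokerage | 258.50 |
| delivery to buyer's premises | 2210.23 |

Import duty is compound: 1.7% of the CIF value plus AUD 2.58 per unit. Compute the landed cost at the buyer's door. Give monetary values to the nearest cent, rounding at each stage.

Total landed cost: AUD 58289.50

CIF: the seller pays costs through ocean freight and marine insurance to the destination port.
Already in the invoice (seller's account under CIF): export clearance — exclude.
The CIF price already equals the CIF value: 52146.65
Ad valorem component: 52146.65 × 1.7% = 886.49
Specific component: 786 × 2.58 = 2027.88
Import duty = 886.49 + 2027.88 = 2914.37
Buyer bears: destination terminal 759.75 + brokerage 258.50 + delivery 2210.23 + duty 2914.37 = 6142.85
Landed cost = invoice 52146.65 + 6142.85 = 58289.50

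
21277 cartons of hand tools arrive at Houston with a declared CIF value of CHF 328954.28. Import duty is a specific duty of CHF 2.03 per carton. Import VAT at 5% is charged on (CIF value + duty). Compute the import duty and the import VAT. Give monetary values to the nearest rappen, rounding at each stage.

Import duty: CHF 43192.31; import VAT: CHF 18607.33

Import duty = 21277 × 2.03 = 43192.31
VAT base = CIF + duty = 328954.28 + 43192.31 = 372146.59
Import VAT = 372146.59 × 5% = 18607.33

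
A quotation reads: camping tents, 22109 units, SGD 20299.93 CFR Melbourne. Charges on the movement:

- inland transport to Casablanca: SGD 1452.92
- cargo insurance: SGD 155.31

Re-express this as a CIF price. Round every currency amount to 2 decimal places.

Not relevant to the conversion: inland to port — on the seller under both CFR and CIF; already in the CFR price and stays in the CIF price.
From CFR to CIF, the seller additionally bears: insurance.
CIF price = 20299.93 + 155.31 = 20455.24

CIF price: SGD 20455.24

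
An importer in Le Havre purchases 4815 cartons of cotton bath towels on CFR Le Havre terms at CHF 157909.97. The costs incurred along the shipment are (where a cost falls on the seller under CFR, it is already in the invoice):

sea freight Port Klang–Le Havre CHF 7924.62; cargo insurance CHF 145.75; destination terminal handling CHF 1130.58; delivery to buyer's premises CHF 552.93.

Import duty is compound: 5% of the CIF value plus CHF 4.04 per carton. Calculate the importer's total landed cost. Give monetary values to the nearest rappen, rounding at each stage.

Total landed cost: CHF 187094.62

CFR: the seller pays costs through ocean freight to the destination port, but not insurance.
Already in the invoice (seller's account under CFR): freight — exclude.
CIF value = CFR price + insurance = 157909.97 + 145.75 = 158055.72
Ad valorem component: 158055.72 × 5% = 7902.79
Specific component: 4815 × 4.04 = 19452.60
Import duty = 7902.79 + 19452.60 = 27355.39
Buyer bears: insurance 145.75 + destination terminal 1130.58 + delivery 552.93 + duty 27355.39 = 29184.65
Landed cost = invoice 157909.97 + 29184.65 = 187094.62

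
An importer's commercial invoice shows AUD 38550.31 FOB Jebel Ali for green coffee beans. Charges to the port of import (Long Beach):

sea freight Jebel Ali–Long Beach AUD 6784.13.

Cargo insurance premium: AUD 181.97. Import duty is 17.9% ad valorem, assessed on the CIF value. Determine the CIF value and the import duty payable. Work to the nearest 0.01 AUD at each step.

CIF value: AUD 45516.41; import duty: AUD 8147.44

CIF = FOB price + freight + insurance
CIF = 38550.31 + 6784.13 + 181.97 = 45516.41
Import duty = 45516.41 × 17.9% = 8147.44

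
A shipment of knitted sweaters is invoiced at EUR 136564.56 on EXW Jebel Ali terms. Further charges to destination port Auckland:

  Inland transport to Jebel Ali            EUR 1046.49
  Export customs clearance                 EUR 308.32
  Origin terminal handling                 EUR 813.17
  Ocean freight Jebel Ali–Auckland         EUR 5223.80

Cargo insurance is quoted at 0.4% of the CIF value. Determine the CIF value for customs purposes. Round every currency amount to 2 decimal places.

Let C be the CIF value. C = EXW price + pre-shipment costs + freight + 0.4% × C
C − 0.4% × C = 136564.56 + 1046.49 + 308.32 + 813.17 + 5223.80
0.996 × C = 143956.34
C = 143956.34 / 0.996 = 144534.48
Insurance premium = 0.4% × 144534.48 = 578.14

CIF value: EUR 144534.48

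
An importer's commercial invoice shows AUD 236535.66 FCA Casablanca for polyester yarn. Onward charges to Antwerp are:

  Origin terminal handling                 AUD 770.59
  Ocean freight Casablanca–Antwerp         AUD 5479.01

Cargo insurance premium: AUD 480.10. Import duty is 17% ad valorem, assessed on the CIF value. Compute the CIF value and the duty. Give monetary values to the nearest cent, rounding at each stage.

CIF value: AUD 243265.36; import duty: AUD 41355.11

CIF = FCA price + pre-shipment costs + freight + insurance
CIF = 236535.66 + 770.59 + 5479.01 + 480.10 = 243265.36
Import duty = 243265.36 × 17% = 41355.11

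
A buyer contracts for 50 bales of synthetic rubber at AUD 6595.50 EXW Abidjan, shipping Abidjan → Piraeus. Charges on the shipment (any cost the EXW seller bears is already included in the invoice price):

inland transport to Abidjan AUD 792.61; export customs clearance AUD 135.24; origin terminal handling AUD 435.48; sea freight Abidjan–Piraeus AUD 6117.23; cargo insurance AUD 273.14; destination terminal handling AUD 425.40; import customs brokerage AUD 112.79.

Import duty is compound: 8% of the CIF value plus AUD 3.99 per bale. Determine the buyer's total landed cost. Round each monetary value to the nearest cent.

EXW: the seller makes goods available at their premises; the buyer bears all onward costs.
CIF value = EXW price + inland to port + export clearance + origin terminal + freight + insurance = 6595.50 + 792.61 + 135.24 + 435.48 + 6117.23 + 273.14 = 14349.20
Ad valorem component: 14349.20 × 8% = 1147.94
Specific component: 50 × 3.99 = 199.50
Import duty = 1147.94 + 199.50 = 1347.44
Buyer bears: inland to port 792.61 + export clearance 135.24 + origin terminal 435.48 + freight 6117.23 + insurance 273.14 + destination terminal 425.40 + brokerage 112.79 + duty 1347.44 = 9639.33
Landed cost = invoice 6595.50 + 9639.33 = 16234.83

Total landed cost: AUD 16234.83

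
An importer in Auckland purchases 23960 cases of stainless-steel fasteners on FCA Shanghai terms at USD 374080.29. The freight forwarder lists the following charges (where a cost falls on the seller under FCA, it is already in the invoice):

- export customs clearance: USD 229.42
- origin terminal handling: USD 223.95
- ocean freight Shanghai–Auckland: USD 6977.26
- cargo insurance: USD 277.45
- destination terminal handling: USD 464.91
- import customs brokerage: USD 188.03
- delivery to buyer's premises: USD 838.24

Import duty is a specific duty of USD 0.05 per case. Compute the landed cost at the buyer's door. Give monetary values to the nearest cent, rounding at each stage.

FCA: the seller delivers export-cleared goods to the carrier; the buyer bears costs from that point.
Already in the invoice (seller's account under FCA): export clearance — exclude.
CIF value = FCA price + origin terminal + freight + insurance = 374080.29 + 223.95 + 6977.26 + 277.45 = 381558.95
Import duty = 23960 × 0.05 = 1198.00
Buyer bears: origin terminal 223.95 + freight 6977.26 + insurance 277.45 + destination terminal 464.91 + brokerage 188.03 + delivery 838.24 + duty 1198.00 = 10167.84
Landed cost = invoice 374080.29 + 10167.84 = 384248.13

Total landed cost: USD 384248.13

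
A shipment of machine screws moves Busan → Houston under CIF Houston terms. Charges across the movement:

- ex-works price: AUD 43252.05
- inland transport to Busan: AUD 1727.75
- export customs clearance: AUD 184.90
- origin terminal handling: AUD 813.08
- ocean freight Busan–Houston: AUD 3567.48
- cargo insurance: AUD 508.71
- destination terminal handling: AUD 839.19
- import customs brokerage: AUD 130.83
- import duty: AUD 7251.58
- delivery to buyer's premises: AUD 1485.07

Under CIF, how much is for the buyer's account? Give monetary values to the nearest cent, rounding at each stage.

Buyer's account: AUD 9706.67

CIF: the seller pays costs through ocean freight and marine insurance to the destination port.
Seller's account: goods 43252.05 + inland to port 1727.75 + export clearance 184.90 + origin terminal 813.08 + freight 3567.48 + insurance 508.71 = 50053.97
Buyer's account: destination terminal 839.19 + brokerage 130.83 + duty 7251.58 + delivery 1485.07 = 9706.67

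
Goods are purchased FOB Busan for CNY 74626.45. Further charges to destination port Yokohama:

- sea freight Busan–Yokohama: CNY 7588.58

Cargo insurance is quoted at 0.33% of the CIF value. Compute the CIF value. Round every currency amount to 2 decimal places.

CIF value: CNY 82487.24

Let C be the CIF value. C = FOB price + freight + 0.33% × C
C − 0.33% × C = 74626.45 + 7588.58
0.9967 × C = 82215.03
C = 82215.03 / 0.9967 = 82487.24
Insurance premium = 0.33% × 82487.24 = 272.21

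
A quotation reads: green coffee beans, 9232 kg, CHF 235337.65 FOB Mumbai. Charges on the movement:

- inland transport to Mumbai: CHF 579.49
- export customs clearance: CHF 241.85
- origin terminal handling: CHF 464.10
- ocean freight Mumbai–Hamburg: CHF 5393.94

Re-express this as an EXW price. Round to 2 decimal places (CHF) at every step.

Not relevant to the conversion: freight — on the buyer under both terms; not part of either seller's price.
From FOB to EXW, the seller no longer bears: inland to port, export clearance, origin terminal.
EXW price = 235337.65 − 579.49 − 241.85 − 464.10 = 234052.21

EXW price: CHF 234052.21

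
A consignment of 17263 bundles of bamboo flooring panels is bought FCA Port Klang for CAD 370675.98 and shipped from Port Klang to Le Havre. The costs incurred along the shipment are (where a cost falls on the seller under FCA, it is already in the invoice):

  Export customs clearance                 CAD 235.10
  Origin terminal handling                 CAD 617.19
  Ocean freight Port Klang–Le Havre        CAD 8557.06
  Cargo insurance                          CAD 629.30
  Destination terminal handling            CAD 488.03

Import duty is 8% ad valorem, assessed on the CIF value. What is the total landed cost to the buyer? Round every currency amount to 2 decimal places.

FCA: the seller delivers export-cleared goods to the carrier; the buyer bears costs from that point.
Already in the invoice (seller's account under FCA): export clearance — exclude.
CIF value = FCA price + origin terminal + freight + insurance = 370675.98 + 617.19 + 8557.06 + 629.30 = 380479.53
Import duty = 380479.53 × 8% = 30438.36
Buyer bears: origin terminal 617.19 + freight 8557.06 + insurance 629.30 + destination terminal 488.03 + duty 30438.36 = 40729.94
Landed cost = invoice 370675.98 + 40729.94 = 411405.92

Total landed cost: CAD 411405.92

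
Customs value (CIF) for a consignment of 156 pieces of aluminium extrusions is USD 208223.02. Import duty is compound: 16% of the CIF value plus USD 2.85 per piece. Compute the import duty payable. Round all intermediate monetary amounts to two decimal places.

Import duty: USD 33760.28

Ad valorem component: 208223.02 × 16% = 33315.68
Specific component: 156 × 2.85 = 444.60
Import duty = 33315.68 + 444.60 = 33760.28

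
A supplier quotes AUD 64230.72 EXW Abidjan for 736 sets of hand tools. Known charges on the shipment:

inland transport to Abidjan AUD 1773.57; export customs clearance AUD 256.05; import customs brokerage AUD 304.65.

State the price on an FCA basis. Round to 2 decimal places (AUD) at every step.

Not relevant to the conversion: brokerage — on the buyer under both terms; not part of either seller's price.
From EXW to FCA, the seller additionally bears: inland to port, export clearance.
FCA price = 64230.72 + 1773.57 + 256.05 = 66260.34

FCA price: AUD 66260.34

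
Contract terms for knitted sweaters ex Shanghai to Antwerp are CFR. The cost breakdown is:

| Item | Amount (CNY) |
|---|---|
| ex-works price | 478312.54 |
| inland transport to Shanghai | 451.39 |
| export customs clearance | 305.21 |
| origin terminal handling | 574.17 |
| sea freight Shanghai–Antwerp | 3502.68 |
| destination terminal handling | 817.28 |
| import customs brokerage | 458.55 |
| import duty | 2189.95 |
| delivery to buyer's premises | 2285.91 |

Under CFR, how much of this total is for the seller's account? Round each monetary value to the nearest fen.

CFR: the seller pays costs through ocean freight to the destination port, but not insurance.
Seller's account: goods 478312.54 + inland to port 451.39 + export clearance 305.21 + origin terminal 574.17 + freight 3502.68 = 483145.99
Buyer's account: destination terminal 817.28 + brokerage 458.55 + duty 2189.95 + delivery 2285.91 = 5751.69

Seller's account: CNY 483145.99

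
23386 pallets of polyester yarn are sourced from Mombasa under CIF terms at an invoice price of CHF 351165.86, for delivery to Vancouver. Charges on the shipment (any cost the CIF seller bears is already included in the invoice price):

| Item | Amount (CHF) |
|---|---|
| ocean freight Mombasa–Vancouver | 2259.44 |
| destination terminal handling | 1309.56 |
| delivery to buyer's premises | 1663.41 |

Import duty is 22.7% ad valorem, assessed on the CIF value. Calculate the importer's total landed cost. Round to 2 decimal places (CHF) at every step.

Total landed cost: CHF 433853.48

CIF: the seller pays costs through ocean freight and marine insurance to the destination port.
Already in the invoice (seller's account under CIF): freight — exclude.
The CIF price already equals the CIF value: 351165.86
Import duty = 351165.86 × 22.7% = 79714.65
Buyer bears: destination terminal 1309.56 + delivery 1663.41 + duty 79714.65 = 82687.62
Landed cost = invoice 351165.86 + 82687.62 = 433853.48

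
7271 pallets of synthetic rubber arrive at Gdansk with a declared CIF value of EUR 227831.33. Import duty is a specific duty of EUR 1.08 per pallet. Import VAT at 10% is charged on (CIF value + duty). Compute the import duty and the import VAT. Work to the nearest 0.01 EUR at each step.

Import duty: EUR 7852.68; import VAT: EUR 23568.40

Import duty = 7271 × 1.08 = 7852.68
VAT base = CIF + duty = 227831.33 + 7852.68 = 235684.01
Import VAT = 235684.01 × 10% = 23568.40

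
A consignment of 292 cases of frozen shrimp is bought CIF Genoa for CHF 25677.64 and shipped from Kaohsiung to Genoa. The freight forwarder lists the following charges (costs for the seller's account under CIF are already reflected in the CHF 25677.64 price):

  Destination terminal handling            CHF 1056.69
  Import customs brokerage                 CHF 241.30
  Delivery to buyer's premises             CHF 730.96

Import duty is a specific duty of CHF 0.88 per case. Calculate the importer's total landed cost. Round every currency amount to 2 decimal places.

Total landed cost: CHF 27963.55

CIF: the seller pays costs through ocean freight and marine insurance to the destination port.
The CIF price already equals the CIF value: 25677.64
Import duty = 292 × 0.88 = 256.96
Buyer bears: destination terminal 1056.69 + brokerage 241.30 + delivery 730.96 + duty 256.96 = 2285.91
Landed cost = invoice 25677.64 + 2285.91 = 27963.55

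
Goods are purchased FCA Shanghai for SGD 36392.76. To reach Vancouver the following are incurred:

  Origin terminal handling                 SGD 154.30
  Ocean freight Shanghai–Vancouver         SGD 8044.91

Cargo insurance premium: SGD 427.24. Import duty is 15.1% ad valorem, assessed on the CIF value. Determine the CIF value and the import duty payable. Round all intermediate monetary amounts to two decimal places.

CIF = FCA price + pre-shipment costs + freight + insurance
CIF = 36392.76 + 154.30 + 8044.91 + 427.24 = 45019.21
Import duty = 45019.21 × 15.1% = 6797.90

CIF value: SGD 45019.21; import duty: SGD 6797.90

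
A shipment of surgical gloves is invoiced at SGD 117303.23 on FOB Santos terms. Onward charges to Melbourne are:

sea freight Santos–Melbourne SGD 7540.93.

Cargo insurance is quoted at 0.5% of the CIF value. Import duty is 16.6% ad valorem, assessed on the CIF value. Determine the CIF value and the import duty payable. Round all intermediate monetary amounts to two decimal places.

CIF value: SGD 125471.52; import duty: SGD 20828.27

Let C be the CIF value. C = FOB price + freight + 0.5% × C
C − 0.5% × C = 117303.23 + 7540.93
0.995 × C = 124844.16
C = 124844.16 / 0.995 = 125471.52
Insurance premium = 0.5% × 125471.52 = 627.36
Import duty = 125471.52 × 16.6% = 20828.27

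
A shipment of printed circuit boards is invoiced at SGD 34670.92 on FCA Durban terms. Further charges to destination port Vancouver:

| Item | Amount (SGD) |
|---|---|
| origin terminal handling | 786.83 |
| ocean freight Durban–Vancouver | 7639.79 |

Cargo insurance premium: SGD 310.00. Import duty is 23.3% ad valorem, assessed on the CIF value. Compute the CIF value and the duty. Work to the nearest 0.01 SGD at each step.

CIF value: SGD 43407.54; import duty: SGD 10113.96

CIF = FCA price + pre-shipment costs + freight + insurance
CIF = 34670.92 + 786.83 + 7639.79 + 310.00 = 43407.54
Import duty = 43407.54 × 23.3% = 10113.96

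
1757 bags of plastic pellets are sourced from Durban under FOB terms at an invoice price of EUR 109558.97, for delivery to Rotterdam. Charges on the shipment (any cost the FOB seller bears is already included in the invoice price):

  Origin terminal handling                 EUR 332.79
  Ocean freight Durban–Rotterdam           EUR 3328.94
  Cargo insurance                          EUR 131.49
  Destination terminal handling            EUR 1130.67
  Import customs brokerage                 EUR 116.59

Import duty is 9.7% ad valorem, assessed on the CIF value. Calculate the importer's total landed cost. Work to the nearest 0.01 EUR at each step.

Total landed cost: EUR 125229.54

FOB: the seller bears costs until goods are on board at the origin port; the buyer bears freight, insurance and all costs thereafter.
Already in the invoice (seller's account under FOB): origin terminal — exclude.
CIF value = FOB price + freight + insurance = 109558.97 + 3328.94 + 131.49 = 113019.40
Import duty = 113019.40 × 9.7% = 10962.88
Buyer bears: freight 3328.94 + insurance 131.49 + destination terminal 1130.67 + brokerage 116.59 + duty 10962.88 = 15670.57
Landed cost = invoice 109558.97 + 15670.57 = 125229.54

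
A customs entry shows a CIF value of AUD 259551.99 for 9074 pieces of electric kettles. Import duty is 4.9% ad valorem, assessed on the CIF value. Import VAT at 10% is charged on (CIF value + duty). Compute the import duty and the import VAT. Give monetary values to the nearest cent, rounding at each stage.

Import duty: AUD 12718.05; import VAT: AUD 27227.00

Import duty = 259551.99 × 4.9% = 12718.05
VAT base = CIF + duty = 259551.99 + 12718.05 = 272270.04
Import VAT = 272270.04 × 10% = 27227.00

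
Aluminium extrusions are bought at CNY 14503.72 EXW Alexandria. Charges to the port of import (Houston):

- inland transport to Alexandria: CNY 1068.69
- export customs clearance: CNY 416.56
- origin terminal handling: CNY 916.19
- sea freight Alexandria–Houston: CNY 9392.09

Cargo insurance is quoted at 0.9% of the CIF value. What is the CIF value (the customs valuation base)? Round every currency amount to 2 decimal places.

CIF value: CNY 26536.07

Let C be the CIF value. C = EXW price + pre-shipment costs + freight + 0.9% × C
C − 0.9% × C = 14503.72 + 1068.69 + 416.56 + 916.19 + 9392.09
0.991 × C = 26297.25
C = 26297.25 / 0.991 = 26536.07
Insurance premium = 0.9% × 26536.07 = 238.82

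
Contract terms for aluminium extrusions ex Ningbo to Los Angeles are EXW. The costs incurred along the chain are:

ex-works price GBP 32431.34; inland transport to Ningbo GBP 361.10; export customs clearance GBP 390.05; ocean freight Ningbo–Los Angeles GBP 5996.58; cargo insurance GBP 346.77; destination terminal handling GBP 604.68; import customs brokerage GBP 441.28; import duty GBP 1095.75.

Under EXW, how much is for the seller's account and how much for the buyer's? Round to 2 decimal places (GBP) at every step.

EXW: the seller makes goods available at their premises; the buyer bears all onward costs.
Seller's account: goods 32431.34 = 32431.34
Buyer's account: inland to port 361.10 + export clearance 390.05 + freight 5996.58 + insurance 346.77 + destination terminal 604.68 + brokerage 441.28 + duty 1095.75 = 9236.21

Seller: GBP 32431.34; buyer: GBP 9236.21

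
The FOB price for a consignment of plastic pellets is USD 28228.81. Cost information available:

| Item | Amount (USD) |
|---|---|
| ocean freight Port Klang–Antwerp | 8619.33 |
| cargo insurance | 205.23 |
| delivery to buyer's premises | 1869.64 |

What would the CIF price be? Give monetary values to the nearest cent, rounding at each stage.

CIF price: USD 37053.37

Not relevant to the conversion: delivery — on the buyer under both terms; not part of either seller's price.
From FOB to CIF, the seller additionally bears: freight, insurance.
CIF price = 28228.81 + 8619.33 + 205.23 = 37053.37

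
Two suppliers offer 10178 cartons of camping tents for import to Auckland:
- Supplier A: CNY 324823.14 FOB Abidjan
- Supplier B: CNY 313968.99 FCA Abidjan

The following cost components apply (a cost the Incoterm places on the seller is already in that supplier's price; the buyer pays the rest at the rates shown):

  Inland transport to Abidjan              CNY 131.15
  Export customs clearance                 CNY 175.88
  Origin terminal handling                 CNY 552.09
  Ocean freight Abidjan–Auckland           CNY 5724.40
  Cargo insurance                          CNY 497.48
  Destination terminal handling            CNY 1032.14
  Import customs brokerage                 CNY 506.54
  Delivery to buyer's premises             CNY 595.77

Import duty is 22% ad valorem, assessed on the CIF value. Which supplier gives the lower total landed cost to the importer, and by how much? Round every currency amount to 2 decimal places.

Supplier A (FOB):
CIF value = FOB price + freight + insurance = 324823.14 + 5724.40 + 497.48 = 331045.02
Import duty = 331045.02 × 22% = 72829.90
Buyer bears (A): 5724.40 + 497.48 + 1032.14 + 506.54 + 595.77 = 8356.33
Landed cost (A) = invoice 324823.14 + 8356.33 + duty 72829.90 = 406009.37
Supplier B (FCA):
CIF value = FCA price + origin terminal + freight + insurance = 313968.99 + 552.09 + 5724.40 + 497.48 = 320742.96
Import duty = 320742.96 × 22% = 70563.45
Buyer bears (B): 552.09 + 5724.40 + 497.48 + 1032.14 + 506.54 + 595.77 = 8908.42
Landed cost (B) = invoice 313968.99 + 8908.42 + duty 70563.45 = 393440.86
Difference = |406009.37 − 393440.86| = 12568.51

Supplier B is cheaper by CNY 12568.51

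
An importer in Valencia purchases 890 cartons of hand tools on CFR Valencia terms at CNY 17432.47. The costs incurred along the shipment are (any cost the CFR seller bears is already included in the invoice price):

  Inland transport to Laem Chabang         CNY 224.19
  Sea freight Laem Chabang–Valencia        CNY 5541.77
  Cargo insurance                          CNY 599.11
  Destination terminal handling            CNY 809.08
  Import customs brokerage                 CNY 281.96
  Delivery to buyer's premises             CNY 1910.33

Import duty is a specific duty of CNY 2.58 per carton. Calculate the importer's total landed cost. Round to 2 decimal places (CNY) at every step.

CFR: the seller pays costs through ocean freight to the destination port, but not insurance.
Already in the invoice (seller's account under CFR): inland to port, freight — exclude.
CIF value = CFR price + insurance = 17432.47 + 599.11 = 18031.58
Import duty = 890 × 2.58 = 2296.20
Buyer bears: insurance 599.11 + destination terminal 809.08 + brokerage 281.96 + delivery 1910.33 + duty 2296.20 = 5896.68
Landed cost = invoice 17432.47 + 5896.68 = 23329.15

Total landed cost: CNY 23329.15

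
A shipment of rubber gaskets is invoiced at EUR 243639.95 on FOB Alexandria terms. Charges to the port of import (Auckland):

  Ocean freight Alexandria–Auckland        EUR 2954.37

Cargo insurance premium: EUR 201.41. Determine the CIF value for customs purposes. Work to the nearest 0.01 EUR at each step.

CIF value: EUR 246795.73

CIF = FOB price + freight + insurance
CIF = 243639.95 + 2954.37 + 201.41 = 246795.73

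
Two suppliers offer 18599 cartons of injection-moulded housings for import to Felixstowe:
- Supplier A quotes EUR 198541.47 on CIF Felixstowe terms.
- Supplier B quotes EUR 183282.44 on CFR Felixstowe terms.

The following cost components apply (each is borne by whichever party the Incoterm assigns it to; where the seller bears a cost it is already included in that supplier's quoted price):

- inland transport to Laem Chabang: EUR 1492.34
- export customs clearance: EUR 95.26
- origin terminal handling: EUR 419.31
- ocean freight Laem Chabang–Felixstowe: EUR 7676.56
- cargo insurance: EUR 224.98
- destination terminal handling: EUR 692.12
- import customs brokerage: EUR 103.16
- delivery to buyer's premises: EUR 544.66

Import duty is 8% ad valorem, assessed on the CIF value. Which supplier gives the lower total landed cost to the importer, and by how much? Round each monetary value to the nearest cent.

Supplier B is cheaper by EUR 16236.78

Supplier A (CIF):
The CIF price already equals the CIF value: 198541.47
Import duty = 198541.47 × 8% = 15883.32
Buyer bears (A): 692.12 + 103.16 + 544.66 = 1339.94
Landed cost (A) = invoice 198541.47 + 1339.94 + duty 15883.32 = 215764.73
Supplier B (CFR):
CIF value = CFR price + insurance = 183282.44 + 224.98 = 183507.42
Import duty = 183507.42 × 8% = 14680.59
Buyer bears (B): 224.98 + 692.12 + 103.16 + 544.66 = 1564.92
Landed cost (B) = invoice 183282.44 + 1564.92 + duty 14680.59 = 199527.95
Difference = |215764.73 − 199527.95| = 16236.78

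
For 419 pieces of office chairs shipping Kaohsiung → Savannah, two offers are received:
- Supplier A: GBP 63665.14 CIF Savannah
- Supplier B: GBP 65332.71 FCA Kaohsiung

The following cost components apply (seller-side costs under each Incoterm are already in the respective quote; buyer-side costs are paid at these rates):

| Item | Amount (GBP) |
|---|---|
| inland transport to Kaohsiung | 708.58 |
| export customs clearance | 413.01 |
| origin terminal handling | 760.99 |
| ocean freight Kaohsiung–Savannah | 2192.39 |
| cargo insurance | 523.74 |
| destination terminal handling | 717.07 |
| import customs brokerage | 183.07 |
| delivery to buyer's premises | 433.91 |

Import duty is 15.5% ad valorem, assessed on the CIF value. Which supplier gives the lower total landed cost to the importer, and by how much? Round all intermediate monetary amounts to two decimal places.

Supplier A is cheaper by GBP 5942.11

Supplier A (CIF):
The CIF price already equals the CIF value: 63665.14
Import duty = 63665.14 × 15.5% = 9868.10
Buyer bears (A): 717.07 + 183.07 + 433.91 = 1334.05
Landed cost (A) = invoice 63665.14 + 1334.05 + duty 9868.10 = 74867.29
Supplier B (FCA):
CIF value = FCA price + origin terminal + freight + insurance = 65332.71 + 760.99 + 2192.39 + 523.74 = 68809.83
Import duty = 68809.83 × 15.5% = 10665.52
Buyer bears (B): 760.99 + 2192.39 + 523.74 + 717.07 + 183.07 + 433.91 = 4811.17
Landed cost (B) = invoice 65332.71 + 4811.17 + duty 10665.52 = 80809.40
Difference = |74867.29 − 80809.40| = 5942.11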